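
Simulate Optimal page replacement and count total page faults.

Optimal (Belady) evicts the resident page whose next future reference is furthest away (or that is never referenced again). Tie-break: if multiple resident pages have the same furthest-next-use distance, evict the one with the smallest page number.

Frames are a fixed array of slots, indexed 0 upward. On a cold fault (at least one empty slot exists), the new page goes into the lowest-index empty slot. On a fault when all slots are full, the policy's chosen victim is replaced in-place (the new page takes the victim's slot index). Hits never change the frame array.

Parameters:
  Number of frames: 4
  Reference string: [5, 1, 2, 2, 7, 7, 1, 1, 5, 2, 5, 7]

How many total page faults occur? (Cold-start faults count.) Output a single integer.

Answer: 4

Derivation:
Step 0: ref 5 → FAULT, frames=[5,-,-,-]
Step 1: ref 1 → FAULT, frames=[5,1,-,-]
Step 2: ref 2 → FAULT, frames=[5,1,2,-]
Step 3: ref 2 → HIT, frames=[5,1,2,-]
Step 4: ref 7 → FAULT, frames=[5,1,2,7]
Step 5: ref 7 → HIT, frames=[5,1,2,7]
Step 6: ref 1 → HIT, frames=[5,1,2,7]
Step 7: ref 1 → HIT, frames=[5,1,2,7]
Step 8: ref 5 → HIT, frames=[5,1,2,7]
Step 9: ref 2 → HIT, frames=[5,1,2,7]
Step 10: ref 5 → HIT, frames=[5,1,2,7]
Step 11: ref 7 → HIT, frames=[5,1,2,7]
Total faults: 4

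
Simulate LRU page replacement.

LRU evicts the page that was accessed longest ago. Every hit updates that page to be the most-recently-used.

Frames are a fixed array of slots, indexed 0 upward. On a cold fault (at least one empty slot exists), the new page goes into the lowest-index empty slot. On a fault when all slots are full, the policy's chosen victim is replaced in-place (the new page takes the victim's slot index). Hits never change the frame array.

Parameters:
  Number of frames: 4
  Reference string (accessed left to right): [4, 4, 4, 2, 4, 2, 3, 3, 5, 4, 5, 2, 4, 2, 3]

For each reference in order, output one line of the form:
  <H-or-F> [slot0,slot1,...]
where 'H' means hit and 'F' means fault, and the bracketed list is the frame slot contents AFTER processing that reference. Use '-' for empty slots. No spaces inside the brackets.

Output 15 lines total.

F [4,-,-,-]
H [4,-,-,-]
H [4,-,-,-]
F [4,2,-,-]
H [4,2,-,-]
H [4,2,-,-]
F [4,2,3,-]
H [4,2,3,-]
F [4,2,3,5]
H [4,2,3,5]
H [4,2,3,5]
H [4,2,3,5]
H [4,2,3,5]
H [4,2,3,5]
H [4,2,3,5]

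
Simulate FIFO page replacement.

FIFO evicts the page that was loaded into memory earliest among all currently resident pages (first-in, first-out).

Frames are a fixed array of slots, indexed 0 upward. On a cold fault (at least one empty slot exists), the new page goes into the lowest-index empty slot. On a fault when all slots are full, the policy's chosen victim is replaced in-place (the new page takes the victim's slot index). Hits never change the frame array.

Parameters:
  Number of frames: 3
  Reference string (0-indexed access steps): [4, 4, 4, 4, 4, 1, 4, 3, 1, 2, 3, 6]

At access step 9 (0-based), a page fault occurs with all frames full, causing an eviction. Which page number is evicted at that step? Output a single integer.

Answer: 4

Derivation:
Step 0: ref 4 -> FAULT, frames=[4,-,-]
Step 1: ref 4 -> HIT, frames=[4,-,-]
Step 2: ref 4 -> HIT, frames=[4,-,-]
Step 3: ref 4 -> HIT, frames=[4,-,-]
Step 4: ref 4 -> HIT, frames=[4,-,-]
Step 5: ref 1 -> FAULT, frames=[4,1,-]
Step 6: ref 4 -> HIT, frames=[4,1,-]
Step 7: ref 3 -> FAULT, frames=[4,1,3]
Step 8: ref 1 -> HIT, frames=[4,1,3]
Step 9: ref 2 -> FAULT, evict 4, frames=[2,1,3]
At step 9: evicted page 4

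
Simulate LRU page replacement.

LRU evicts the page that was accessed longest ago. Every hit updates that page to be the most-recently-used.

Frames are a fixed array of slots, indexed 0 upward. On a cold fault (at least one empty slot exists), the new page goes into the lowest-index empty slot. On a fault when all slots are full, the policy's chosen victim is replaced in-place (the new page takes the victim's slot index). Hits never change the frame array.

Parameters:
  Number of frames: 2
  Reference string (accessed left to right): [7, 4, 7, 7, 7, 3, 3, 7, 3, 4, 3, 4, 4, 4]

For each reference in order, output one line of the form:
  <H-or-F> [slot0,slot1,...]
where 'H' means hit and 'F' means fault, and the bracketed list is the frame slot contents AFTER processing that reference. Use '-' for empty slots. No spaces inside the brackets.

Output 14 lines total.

F [7,-]
F [7,4]
H [7,4]
H [7,4]
H [7,4]
F [7,3]
H [7,3]
H [7,3]
H [7,3]
F [4,3]
H [4,3]
H [4,3]
H [4,3]
H [4,3]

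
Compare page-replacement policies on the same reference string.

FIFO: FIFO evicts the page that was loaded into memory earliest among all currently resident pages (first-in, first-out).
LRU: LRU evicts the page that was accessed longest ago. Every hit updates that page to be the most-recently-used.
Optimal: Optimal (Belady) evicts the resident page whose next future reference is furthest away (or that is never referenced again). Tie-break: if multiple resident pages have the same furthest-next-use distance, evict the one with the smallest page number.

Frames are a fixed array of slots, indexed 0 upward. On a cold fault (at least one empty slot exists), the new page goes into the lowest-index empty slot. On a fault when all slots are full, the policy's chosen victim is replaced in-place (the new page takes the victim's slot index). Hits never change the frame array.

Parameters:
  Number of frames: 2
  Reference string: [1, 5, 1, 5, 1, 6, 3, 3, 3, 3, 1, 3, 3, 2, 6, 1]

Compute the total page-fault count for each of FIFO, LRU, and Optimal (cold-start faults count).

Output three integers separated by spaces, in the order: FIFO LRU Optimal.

Answer: 8 8 6

Derivation:
--- FIFO ---
  step 0: ref 1 -> FAULT, frames=[1,-] (faults so far: 1)
  step 1: ref 5 -> FAULT, frames=[1,5] (faults so far: 2)
  step 2: ref 1 -> HIT, frames=[1,5] (faults so far: 2)
  step 3: ref 5 -> HIT, frames=[1,5] (faults so far: 2)
  step 4: ref 1 -> HIT, frames=[1,5] (faults so far: 2)
  step 5: ref 6 -> FAULT, evict 1, frames=[6,5] (faults so far: 3)
  step 6: ref 3 -> FAULT, evict 5, frames=[6,3] (faults so far: 4)
  step 7: ref 3 -> HIT, frames=[6,3] (faults so far: 4)
  step 8: ref 3 -> HIT, frames=[6,3] (faults so far: 4)
  step 9: ref 3 -> HIT, frames=[6,3] (faults so far: 4)
  step 10: ref 1 -> FAULT, evict 6, frames=[1,3] (faults so far: 5)
  step 11: ref 3 -> HIT, frames=[1,3] (faults so far: 5)
  step 12: ref 3 -> HIT, frames=[1,3] (faults so far: 5)
  step 13: ref 2 -> FAULT, evict 3, frames=[1,2] (faults so far: 6)
  step 14: ref 6 -> FAULT, evict 1, frames=[6,2] (faults so far: 7)
  step 15: ref 1 -> FAULT, evict 2, frames=[6,1] (faults so far: 8)
  FIFO total faults: 8
--- LRU ---
  step 0: ref 1 -> FAULT, frames=[1,-] (faults so far: 1)
  step 1: ref 5 -> FAULT, frames=[1,5] (faults so far: 2)
  step 2: ref 1 -> HIT, frames=[1,5] (faults so far: 2)
  step 3: ref 5 -> HIT, frames=[1,5] (faults so far: 2)
  step 4: ref 1 -> HIT, frames=[1,5] (faults so far: 2)
  step 5: ref 6 -> FAULT, evict 5, frames=[1,6] (faults so far: 3)
  step 6: ref 3 -> FAULT, evict 1, frames=[3,6] (faults so far: 4)
  step 7: ref 3 -> HIT, frames=[3,6] (faults so far: 4)
  step 8: ref 3 -> HIT, frames=[3,6] (faults so far: 4)
  step 9: ref 3 -> HIT, frames=[3,6] (faults so far: 4)
  step 10: ref 1 -> FAULT, evict 6, frames=[3,1] (faults so far: 5)
  step 11: ref 3 -> HIT, frames=[3,1] (faults so far: 5)
  step 12: ref 3 -> HIT, frames=[3,1] (faults so far: 5)
  step 13: ref 2 -> FAULT, evict 1, frames=[3,2] (faults so far: 6)
  step 14: ref 6 -> FAULT, evict 3, frames=[6,2] (faults so far: 7)
  step 15: ref 1 -> FAULT, evict 2, frames=[6,1] (faults so far: 8)
  LRU total faults: 8
--- Optimal ---
  step 0: ref 1 -> FAULT, frames=[1,-] (faults so far: 1)
  step 1: ref 5 -> FAULT, frames=[1,5] (faults so far: 2)
  step 2: ref 1 -> HIT, frames=[1,5] (faults so far: 2)
  step 3: ref 5 -> HIT, frames=[1,5] (faults so far: 2)
  step 4: ref 1 -> HIT, frames=[1,5] (faults so far: 2)
  step 5: ref 6 -> FAULT, evict 5, frames=[1,6] (faults so far: 3)
  step 6: ref 3 -> FAULT, evict 6, frames=[1,3] (faults so far: 4)
  step 7: ref 3 -> HIT, frames=[1,3] (faults so far: 4)
  step 8: ref 3 -> HIT, frames=[1,3] (faults so far: 4)
  step 9: ref 3 -> HIT, frames=[1,3] (faults so far: 4)
  step 10: ref 1 -> HIT, frames=[1,3] (faults so far: 4)
  step 11: ref 3 -> HIT, frames=[1,3] (faults so far: 4)
  step 12: ref 3 -> HIT, frames=[1,3] (faults so far: 4)
  step 13: ref 2 -> FAULT, evict 3, frames=[1,2] (faults so far: 5)
  step 14: ref 6 -> FAULT, evict 2, frames=[1,6] (faults so far: 6)
  step 15: ref 1 -> HIT, frames=[1,6] (faults so far: 6)
  Optimal total faults: 6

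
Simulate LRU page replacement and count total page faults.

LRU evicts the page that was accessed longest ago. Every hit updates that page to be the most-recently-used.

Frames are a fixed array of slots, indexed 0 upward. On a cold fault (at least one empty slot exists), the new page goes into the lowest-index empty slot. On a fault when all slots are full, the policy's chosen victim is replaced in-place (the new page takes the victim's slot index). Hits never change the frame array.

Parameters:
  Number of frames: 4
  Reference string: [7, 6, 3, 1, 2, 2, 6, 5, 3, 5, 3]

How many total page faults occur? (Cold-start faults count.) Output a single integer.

Answer: 7

Derivation:
Step 0: ref 7 → FAULT, frames=[7,-,-,-]
Step 1: ref 6 → FAULT, frames=[7,6,-,-]
Step 2: ref 3 → FAULT, frames=[7,6,3,-]
Step 3: ref 1 → FAULT, frames=[7,6,3,1]
Step 4: ref 2 → FAULT (evict 7), frames=[2,6,3,1]
Step 5: ref 2 → HIT, frames=[2,6,3,1]
Step 6: ref 6 → HIT, frames=[2,6,3,1]
Step 7: ref 5 → FAULT (evict 3), frames=[2,6,5,1]
Step 8: ref 3 → FAULT (evict 1), frames=[2,6,5,3]
Step 9: ref 5 → HIT, frames=[2,6,5,3]
Step 10: ref 3 → HIT, frames=[2,6,5,3]
Total faults: 7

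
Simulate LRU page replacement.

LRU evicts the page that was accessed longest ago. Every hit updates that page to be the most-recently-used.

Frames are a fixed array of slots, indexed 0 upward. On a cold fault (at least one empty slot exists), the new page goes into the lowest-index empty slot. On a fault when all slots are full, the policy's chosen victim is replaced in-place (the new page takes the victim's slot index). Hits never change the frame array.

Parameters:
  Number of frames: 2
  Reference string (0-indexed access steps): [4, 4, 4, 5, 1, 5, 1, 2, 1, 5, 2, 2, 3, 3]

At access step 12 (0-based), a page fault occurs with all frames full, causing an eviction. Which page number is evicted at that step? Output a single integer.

Answer: 5

Derivation:
Step 0: ref 4 -> FAULT, frames=[4,-]
Step 1: ref 4 -> HIT, frames=[4,-]
Step 2: ref 4 -> HIT, frames=[4,-]
Step 3: ref 5 -> FAULT, frames=[4,5]
Step 4: ref 1 -> FAULT, evict 4, frames=[1,5]
Step 5: ref 5 -> HIT, frames=[1,5]
Step 6: ref 1 -> HIT, frames=[1,5]
Step 7: ref 2 -> FAULT, evict 5, frames=[1,2]
Step 8: ref 1 -> HIT, frames=[1,2]
Step 9: ref 5 -> FAULT, evict 2, frames=[1,5]
Step 10: ref 2 -> FAULT, evict 1, frames=[2,5]
Step 11: ref 2 -> HIT, frames=[2,5]
Step 12: ref 3 -> FAULT, evict 5, frames=[2,3]
At step 12: evicted page 5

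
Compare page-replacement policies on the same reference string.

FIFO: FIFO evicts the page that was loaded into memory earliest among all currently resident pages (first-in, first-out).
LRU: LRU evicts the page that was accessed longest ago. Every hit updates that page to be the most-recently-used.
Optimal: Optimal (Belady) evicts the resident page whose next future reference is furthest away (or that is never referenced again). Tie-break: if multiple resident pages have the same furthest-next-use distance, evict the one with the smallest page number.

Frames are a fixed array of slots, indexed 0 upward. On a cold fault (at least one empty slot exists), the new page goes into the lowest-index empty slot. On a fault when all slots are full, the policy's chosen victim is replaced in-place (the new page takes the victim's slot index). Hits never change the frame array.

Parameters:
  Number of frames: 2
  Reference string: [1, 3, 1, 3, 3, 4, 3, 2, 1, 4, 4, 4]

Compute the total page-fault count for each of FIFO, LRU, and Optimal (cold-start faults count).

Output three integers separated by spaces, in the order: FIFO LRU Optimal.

--- FIFO ---
  step 0: ref 1 -> FAULT, frames=[1,-] (faults so far: 1)
  step 1: ref 3 -> FAULT, frames=[1,3] (faults so far: 2)
  step 2: ref 1 -> HIT, frames=[1,3] (faults so far: 2)
  step 3: ref 3 -> HIT, frames=[1,3] (faults so far: 2)
  step 4: ref 3 -> HIT, frames=[1,3] (faults so far: 2)
  step 5: ref 4 -> FAULT, evict 1, frames=[4,3] (faults so far: 3)
  step 6: ref 3 -> HIT, frames=[4,3] (faults so far: 3)
  step 7: ref 2 -> FAULT, evict 3, frames=[4,2] (faults so far: 4)
  step 8: ref 1 -> FAULT, evict 4, frames=[1,2] (faults so far: 5)
  step 9: ref 4 -> FAULT, evict 2, frames=[1,4] (faults so far: 6)
  step 10: ref 4 -> HIT, frames=[1,4] (faults so far: 6)
  step 11: ref 4 -> HIT, frames=[1,4] (faults so far: 6)
  FIFO total faults: 6
--- LRU ---
  step 0: ref 1 -> FAULT, frames=[1,-] (faults so far: 1)
  step 1: ref 3 -> FAULT, frames=[1,3] (faults so far: 2)
  step 2: ref 1 -> HIT, frames=[1,3] (faults so far: 2)
  step 3: ref 3 -> HIT, frames=[1,3] (faults so far: 2)
  step 4: ref 3 -> HIT, frames=[1,3] (faults so far: 2)
  step 5: ref 4 -> FAULT, evict 1, frames=[4,3] (faults so far: 3)
  step 6: ref 3 -> HIT, frames=[4,3] (faults so far: 3)
  step 7: ref 2 -> FAULT, evict 4, frames=[2,3] (faults so far: 4)
  step 8: ref 1 -> FAULT, evict 3, frames=[2,1] (faults so far: 5)
  step 9: ref 4 -> FAULT, evict 2, frames=[4,1] (faults so far: 6)
  step 10: ref 4 -> HIT, frames=[4,1] (faults so far: 6)
  step 11: ref 4 -> HIT, frames=[4,1] (faults so far: 6)
  LRU total faults: 6
--- Optimal ---
  step 0: ref 1 -> FAULT, frames=[1,-] (faults so far: 1)
  step 1: ref 3 -> FAULT, frames=[1,3] (faults so far: 2)
  step 2: ref 1 -> HIT, frames=[1,3] (faults so far: 2)
  step 3: ref 3 -> HIT, frames=[1,3] (faults so far: 2)
  step 4: ref 3 -> HIT, frames=[1,3] (faults so far: 2)
  step 5: ref 4 -> FAULT, evict 1, frames=[4,3] (faults so far: 3)
  step 6: ref 3 -> HIT, frames=[4,3] (faults so far: 3)
  step 7: ref 2 -> FAULT, evict 3, frames=[4,2] (faults so far: 4)
  step 8: ref 1 -> FAULT, evict 2, frames=[4,1] (faults so far: 5)
  step 9: ref 4 -> HIT, frames=[4,1] (faults so far: 5)
  step 10: ref 4 -> HIT, frames=[4,1] (faults so far: 5)
  step 11: ref 4 -> HIT, frames=[4,1] (faults so far: 5)
  Optimal total faults: 5

Answer: 6 6 5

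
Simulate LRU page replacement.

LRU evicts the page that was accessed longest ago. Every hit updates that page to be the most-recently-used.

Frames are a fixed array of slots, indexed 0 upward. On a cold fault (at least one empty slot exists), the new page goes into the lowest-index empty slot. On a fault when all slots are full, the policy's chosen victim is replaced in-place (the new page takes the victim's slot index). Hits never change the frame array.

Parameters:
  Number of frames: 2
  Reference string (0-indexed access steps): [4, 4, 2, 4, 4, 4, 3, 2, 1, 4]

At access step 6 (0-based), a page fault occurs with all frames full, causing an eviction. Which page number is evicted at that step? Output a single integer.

Step 0: ref 4 -> FAULT, frames=[4,-]
Step 1: ref 4 -> HIT, frames=[4,-]
Step 2: ref 2 -> FAULT, frames=[4,2]
Step 3: ref 4 -> HIT, frames=[4,2]
Step 4: ref 4 -> HIT, frames=[4,2]
Step 5: ref 4 -> HIT, frames=[4,2]
Step 6: ref 3 -> FAULT, evict 2, frames=[4,3]
At step 6: evicted page 2

Answer: 2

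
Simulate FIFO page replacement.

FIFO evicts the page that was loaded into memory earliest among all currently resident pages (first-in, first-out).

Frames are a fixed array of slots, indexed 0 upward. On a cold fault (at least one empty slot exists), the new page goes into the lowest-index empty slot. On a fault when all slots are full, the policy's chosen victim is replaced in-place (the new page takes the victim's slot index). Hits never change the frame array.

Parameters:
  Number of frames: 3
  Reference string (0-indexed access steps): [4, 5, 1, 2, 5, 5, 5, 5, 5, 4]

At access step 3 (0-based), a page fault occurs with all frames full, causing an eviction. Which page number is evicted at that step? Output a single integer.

Step 0: ref 4 -> FAULT, frames=[4,-,-]
Step 1: ref 5 -> FAULT, frames=[4,5,-]
Step 2: ref 1 -> FAULT, frames=[4,5,1]
Step 3: ref 2 -> FAULT, evict 4, frames=[2,5,1]
At step 3: evicted page 4

Answer: 4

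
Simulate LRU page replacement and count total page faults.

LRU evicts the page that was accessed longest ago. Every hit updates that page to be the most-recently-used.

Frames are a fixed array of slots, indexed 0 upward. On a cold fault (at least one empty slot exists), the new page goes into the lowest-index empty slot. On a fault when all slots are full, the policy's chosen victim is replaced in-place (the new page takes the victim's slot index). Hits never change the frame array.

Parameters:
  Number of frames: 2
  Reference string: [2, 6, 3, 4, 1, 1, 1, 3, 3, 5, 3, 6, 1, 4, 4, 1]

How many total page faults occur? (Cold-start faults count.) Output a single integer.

Answer: 10

Derivation:
Step 0: ref 2 → FAULT, frames=[2,-]
Step 1: ref 6 → FAULT, frames=[2,6]
Step 2: ref 3 → FAULT (evict 2), frames=[3,6]
Step 3: ref 4 → FAULT (evict 6), frames=[3,4]
Step 4: ref 1 → FAULT (evict 3), frames=[1,4]
Step 5: ref 1 → HIT, frames=[1,4]
Step 6: ref 1 → HIT, frames=[1,4]
Step 7: ref 3 → FAULT (evict 4), frames=[1,3]
Step 8: ref 3 → HIT, frames=[1,3]
Step 9: ref 5 → FAULT (evict 1), frames=[5,3]
Step 10: ref 3 → HIT, frames=[5,3]
Step 11: ref 6 → FAULT (evict 5), frames=[6,3]
Step 12: ref 1 → FAULT (evict 3), frames=[6,1]
Step 13: ref 4 → FAULT (evict 6), frames=[4,1]
Step 14: ref 4 → HIT, frames=[4,1]
Step 15: ref 1 → HIT, frames=[4,1]
Total faults: 10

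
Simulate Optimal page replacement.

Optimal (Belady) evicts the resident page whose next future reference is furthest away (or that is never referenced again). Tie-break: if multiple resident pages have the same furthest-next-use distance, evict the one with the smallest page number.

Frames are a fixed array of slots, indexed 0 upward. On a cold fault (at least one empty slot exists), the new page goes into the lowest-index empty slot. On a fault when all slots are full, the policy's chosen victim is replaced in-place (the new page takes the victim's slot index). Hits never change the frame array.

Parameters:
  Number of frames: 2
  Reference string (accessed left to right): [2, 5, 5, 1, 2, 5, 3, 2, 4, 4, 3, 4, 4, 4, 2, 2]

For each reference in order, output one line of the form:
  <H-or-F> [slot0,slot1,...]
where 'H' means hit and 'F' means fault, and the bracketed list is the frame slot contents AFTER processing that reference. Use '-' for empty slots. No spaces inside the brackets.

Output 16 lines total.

F [2,-]
F [2,5]
H [2,5]
F [2,1]
H [2,1]
F [2,5]
F [2,3]
H [2,3]
F [4,3]
H [4,3]
H [4,3]
H [4,3]
H [4,3]
H [4,3]
F [4,2]
H [4,2]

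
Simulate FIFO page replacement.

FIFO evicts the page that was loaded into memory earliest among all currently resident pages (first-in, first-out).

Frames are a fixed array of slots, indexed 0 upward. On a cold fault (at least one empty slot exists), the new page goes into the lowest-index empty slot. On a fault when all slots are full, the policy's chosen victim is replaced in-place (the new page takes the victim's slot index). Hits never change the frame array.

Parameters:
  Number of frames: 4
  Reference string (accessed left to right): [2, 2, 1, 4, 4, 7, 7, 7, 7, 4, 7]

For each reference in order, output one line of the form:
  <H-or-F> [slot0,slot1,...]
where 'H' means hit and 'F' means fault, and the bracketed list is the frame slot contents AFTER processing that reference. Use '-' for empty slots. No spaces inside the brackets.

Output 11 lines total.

F [2,-,-,-]
H [2,-,-,-]
F [2,1,-,-]
F [2,1,4,-]
H [2,1,4,-]
F [2,1,4,7]
H [2,1,4,7]
H [2,1,4,7]
H [2,1,4,7]
H [2,1,4,7]
H [2,1,4,7]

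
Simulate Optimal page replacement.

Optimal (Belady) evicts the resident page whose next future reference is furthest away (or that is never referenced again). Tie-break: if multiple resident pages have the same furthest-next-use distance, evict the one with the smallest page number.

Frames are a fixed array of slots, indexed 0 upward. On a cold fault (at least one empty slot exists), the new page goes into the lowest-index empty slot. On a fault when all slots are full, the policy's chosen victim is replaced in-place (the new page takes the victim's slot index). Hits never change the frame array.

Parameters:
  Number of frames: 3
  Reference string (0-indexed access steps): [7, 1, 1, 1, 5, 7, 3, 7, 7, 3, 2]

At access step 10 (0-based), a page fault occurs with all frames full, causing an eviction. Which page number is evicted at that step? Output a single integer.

Answer: 3

Derivation:
Step 0: ref 7 -> FAULT, frames=[7,-,-]
Step 1: ref 1 -> FAULT, frames=[7,1,-]
Step 2: ref 1 -> HIT, frames=[7,1,-]
Step 3: ref 1 -> HIT, frames=[7,1,-]
Step 4: ref 5 -> FAULT, frames=[7,1,5]
Step 5: ref 7 -> HIT, frames=[7,1,5]
Step 6: ref 3 -> FAULT, evict 1, frames=[7,3,5]
Step 7: ref 7 -> HIT, frames=[7,3,5]
Step 8: ref 7 -> HIT, frames=[7,3,5]
Step 9: ref 3 -> HIT, frames=[7,3,5]
Step 10: ref 2 -> FAULT, evict 3, frames=[7,2,5]
At step 10: evicted page 3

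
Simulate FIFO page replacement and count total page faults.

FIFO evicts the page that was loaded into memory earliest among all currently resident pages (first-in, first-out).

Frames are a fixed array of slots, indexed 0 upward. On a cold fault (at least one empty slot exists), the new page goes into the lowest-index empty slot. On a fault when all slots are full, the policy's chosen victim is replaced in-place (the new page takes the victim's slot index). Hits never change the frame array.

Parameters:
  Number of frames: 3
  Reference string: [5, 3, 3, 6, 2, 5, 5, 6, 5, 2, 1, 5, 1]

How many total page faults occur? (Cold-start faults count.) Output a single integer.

Answer: 6

Derivation:
Step 0: ref 5 → FAULT, frames=[5,-,-]
Step 1: ref 3 → FAULT, frames=[5,3,-]
Step 2: ref 3 → HIT, frames=[5,3,-]
Step 3: ref 6 → FAULT, frames=[5,3,6]
Step 4: ref 2 → FAULT (evict 5), frames=[2,3,6]
Step 5: ref 5 → FAULT (evict 3), frames=[2,5,6]
Step 6: ref 5 → HIT, frames=[2,5,6]
Step 7: ref 6 → HIT, frames=[2,5,6]
Step 8: ref 5 → HIT, frames=[2,5,6]
Step 9: ref 2 → HIT, frames=[2,5,6]
Step 10: ref 1 → FAULT (evict 6), frames=[2,5,1]
Step 11: ref 5 → HIT, frames=[2,5,1]
Step 12: ref 1 → HIT, frames=[2,5,1]
Total faults: 6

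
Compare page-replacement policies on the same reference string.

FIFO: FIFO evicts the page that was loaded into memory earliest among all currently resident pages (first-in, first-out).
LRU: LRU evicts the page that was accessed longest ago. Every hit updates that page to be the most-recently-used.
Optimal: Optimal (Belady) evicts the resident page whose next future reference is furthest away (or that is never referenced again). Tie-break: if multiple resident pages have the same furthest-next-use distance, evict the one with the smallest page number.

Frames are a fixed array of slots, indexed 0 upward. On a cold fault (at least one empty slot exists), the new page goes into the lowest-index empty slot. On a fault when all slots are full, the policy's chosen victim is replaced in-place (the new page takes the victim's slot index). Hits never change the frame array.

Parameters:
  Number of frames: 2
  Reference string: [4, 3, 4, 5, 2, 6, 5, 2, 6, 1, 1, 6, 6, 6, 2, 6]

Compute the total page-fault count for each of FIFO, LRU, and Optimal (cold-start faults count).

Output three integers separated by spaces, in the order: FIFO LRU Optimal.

--- FIFO ---
  step 0: ref 4 -> FAULT, frames=[4,-] (faults so far: 1)
  step 1: ref 3 -> FAULT, frames=[4,3] (faults so far: 2)
  step 2: ref 4 -> HIT, frames=[4,3] (faults so far: 2)
  step 3: ref 5 -> FAULT, evict 4, frames=[5,3] (faults so far: 3)
  step 4: ref 2 -> FAULT, evict 3, frames=[5,2] (faults so far: 4)
  step 5: ref 6 -> FAULT, evict 5, frames=[6,2] (faults so far: 5)
  step 6: ref 5 -> FAULT, evict 2, frames=[6,5] (faults so far: 6)
  step 7: ref 2 -> FAULT, evict 6, frames=[2,5] (faults so far: 7)
  step 8: ref 6 -> FAULT, evict 5, frames=[2,6] (faults so far: 8)
  step 9: ref 1 -> FAULT, evict 2, frames=[1,6] (faults so far: 9)
  step 10: ref 1 -> HIT, frames=[1,6] (faults so far: 9)
  step 11: ref 6 -> HIT, frames=[1,6] (faults so far: 9)
  step 12: ref 6 -> HIT, frames=[1,6] (faults so far: 9)
  step 13: ref 6 -> HIT, frames=[1,6] (faults so far: 9)
  step 14: ref 2 -> FAULT, evict 6, frames=[1,2] (faults so far: 10)
  step 15: ref 6 -> FAULT, evict 1, frames=[6,2] (faults so far: 11)
  FIFO total faults: 11
--- LRU ---
  step 0: ref 4 -> FAULT, frames=[4,-] (faults so far: 1)
  step 1: ref 3 -> FAULT, frames=[4,3] (faults so far: 2)
  step 2: ref 4 -> HIT, frames=[4,3] (faults so far: 2)
  step 3: ref 5 -> FAULT, evict 3, frames=[4,5] (faults so far: 3)
  step 4: ref 2 -> FAULT, evict 4, frames=[2,5] (faults so far: 4)
  step 5: ref 6 -> FAULT, evict 5, frames=[2,6] (faults so far: 5)
  step 6: ref 5 -> FAULT, evict 2, frames=[5,6] (faults so far: 6)
  step 7: ref 2 -> FAULT, evict 6, frames=[5,2] (faults so far: 7)
  step 8: ref 6 -> FAULT, evict 5, frames=[6,2] (faults so far: 8)
  step 9: ref 1 -> FAULT, evict 2, frames=[6,1] (faults so far: 9)
  step 10: ref 1 -> HIT, frames=[6,1] (faults so far: 9)
  step 11: ref 6 -> HIT, frames=[6,1] (faults so far: 9)
  step 12: ref 6 -> HIT, frames=[6,1] (faults so far: 9)
  step 13: ref 6 -> HIT, frames=[6,1] (faults so far: 9)
  step 14: ref 2 -> FAULT, evict 1, frames=[6,2] (faults so far: 10)
  step 15: ref 6 -> HIT, frames=[6,2] (faults so far: 10)
  LRU total faults: 10
--- Optimal ---
  step 0: ref 4 -> FAULT, frames=[4,-] (faults so far: 1)
  step 1: ref 3 -> FAULT, frames=[4,3] (faults so far: 2)
  step 2: ref 4 -> HIT, frames=[4,3] (faults so far: 2)
  step 3: ref 5 -> FAULT, evict 3, frames=[4,5] (faults so far: 3)
  step 4: ref 2 -> FAULT, evict 4, frames=[2,5] (faults so far: 4)
  step 5: ref 6 -> FAULT, evict 2, frames=[6,5] (faults so far: 5)
  step 6: ref 5 -> HIT, frames=[6,5] (faults so far: 5)
  step 7: ref 2 -> FAULT, evict 5, frames=[6,2] (faults so far: 6)
  step 8: ref 6 -> HIT, frames=[6,2] (faults so far: 6)
  step 9: ref 1 -> FAULT, evict 2, frames=[6,1] (faults so far: 7)
  step 10: ref 1 -> HIT, frames=[6,1] (faults so far: 7)
  step 11: ref 6 -> HIT, frames=[6,1] (faults so far: 7)
  step 12: ref 6 -> HIT, frames=[6,1] (faults so far: 7)
  step 13: ref 6 -> HIT, frames=[6,1] (faults so far: 7)
  step 14: ref 2 -> FAULT, evict 1, frames=[6,2] (faults so far: 8)
  step 15: ref 6 -> HIT, frames=[6,2] (faults so far: 8)
  Optimal total faults: 8

Answer: 11 10 8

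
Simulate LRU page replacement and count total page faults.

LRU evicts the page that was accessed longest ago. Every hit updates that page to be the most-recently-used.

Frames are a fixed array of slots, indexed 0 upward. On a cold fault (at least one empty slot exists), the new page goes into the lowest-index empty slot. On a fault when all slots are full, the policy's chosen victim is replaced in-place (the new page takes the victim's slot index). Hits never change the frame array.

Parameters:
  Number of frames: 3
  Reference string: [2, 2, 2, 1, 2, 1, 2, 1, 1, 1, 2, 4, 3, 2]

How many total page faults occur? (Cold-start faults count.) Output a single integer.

Step 0: ref 2 → FAULT, frames=[2,-,-]
Step 1: ref 2 → HIT, frames=[2,-,-]
Step 2: ref 2 → HIT, frames=[2,-,-]
Step 3: ref 1 → FAULT, frames=[2,1,-]
Step 4: ref 2 → HIT, frames=[2,1,-]
Step 5: ref 1 → HIT, frames=[2,1,-]
Step 6: ref 2 → HIT, frames=[2,1,-]
Step 7: ref 1 → HIT, frames=[2,1,-]
Step 8: ref 1 → HIT, frames=[2,1,-]
Step 9: ref 1 → HIT, frames=[2,1,-]
Step 10: ref 2 → HIT, frames=[2,1,-]
Step 11: ref 4 → FAULT, frames=[2,1,4]
Step 12: ref 3 → FAULT (evict 1), frames=[2,3,4]
Step 13: ref 2 → HIT, frames=[2,3,4]
Total faults: 4

Answer: 4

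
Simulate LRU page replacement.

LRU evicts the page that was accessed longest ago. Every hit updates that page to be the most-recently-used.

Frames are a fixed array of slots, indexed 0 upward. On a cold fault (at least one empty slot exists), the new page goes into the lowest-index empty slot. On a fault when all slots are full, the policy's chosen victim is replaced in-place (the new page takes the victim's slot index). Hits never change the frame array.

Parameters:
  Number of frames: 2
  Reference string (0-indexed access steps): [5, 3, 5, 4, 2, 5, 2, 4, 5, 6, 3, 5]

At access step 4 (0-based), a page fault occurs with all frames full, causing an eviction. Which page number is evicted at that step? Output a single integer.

Step 0: ref 5 -> FAULT, frames=[5,-]
Step 1: ref 3 -> FAULT, frames=[5,3]
Step 2: ref 5 -> HIT, frames=[5,3]
Step 3: ref 4 -> FAULT, evict 3, frames=[5,4]
Step 4: ref 2 -> FAULT, evict 5, frames=[2,4]
At step 4: evicted page 5

Answer: 5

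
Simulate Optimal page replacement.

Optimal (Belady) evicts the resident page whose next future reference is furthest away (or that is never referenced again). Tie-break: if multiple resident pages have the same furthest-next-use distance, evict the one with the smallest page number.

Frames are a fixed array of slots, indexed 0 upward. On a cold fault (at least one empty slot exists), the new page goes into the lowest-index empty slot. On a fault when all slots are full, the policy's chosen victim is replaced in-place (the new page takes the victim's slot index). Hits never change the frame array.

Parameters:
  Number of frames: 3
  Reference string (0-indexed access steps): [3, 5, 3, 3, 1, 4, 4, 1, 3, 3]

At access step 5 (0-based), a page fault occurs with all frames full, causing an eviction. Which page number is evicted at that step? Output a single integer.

Step 0: ref 3 -> FAULT, frames=[3,-,-]
Step 1: ref 5 -> FAULT, frames=[3,5,-]
Step 2: ref 3 -> HIT, frames=[3,5,-]
Step 3: ref 3 -> HIT, frames=[3,5,-]
Step 4: ref 1 -> FAULT, frames=[3,5,1]
Step 5: ref 4 -> FAULT, evict 5, frames=[3,4,1]
At step 5: evicted page 5

Answer: 5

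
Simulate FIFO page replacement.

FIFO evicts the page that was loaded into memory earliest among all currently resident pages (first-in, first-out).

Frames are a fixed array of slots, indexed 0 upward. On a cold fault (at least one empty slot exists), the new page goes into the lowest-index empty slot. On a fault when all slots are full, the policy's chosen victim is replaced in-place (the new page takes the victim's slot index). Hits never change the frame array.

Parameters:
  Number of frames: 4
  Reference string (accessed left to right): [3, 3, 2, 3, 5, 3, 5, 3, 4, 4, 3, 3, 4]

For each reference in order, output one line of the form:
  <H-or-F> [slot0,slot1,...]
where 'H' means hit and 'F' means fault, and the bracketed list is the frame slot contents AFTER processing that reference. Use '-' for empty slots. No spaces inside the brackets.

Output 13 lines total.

F [3,-,-,-]
H [3,-,-,-]
F [3,2,-,-]
H [3,2,-,-]
F [3,2,5,-]
H [3,2,5,-]
H [3,2,5,-]
H [3,2,5,-]
F [3,2,5,4]
H [3,2,5,4]
H [3,2,5,4]
H [3,2,5,4]
H [3,2,5,4]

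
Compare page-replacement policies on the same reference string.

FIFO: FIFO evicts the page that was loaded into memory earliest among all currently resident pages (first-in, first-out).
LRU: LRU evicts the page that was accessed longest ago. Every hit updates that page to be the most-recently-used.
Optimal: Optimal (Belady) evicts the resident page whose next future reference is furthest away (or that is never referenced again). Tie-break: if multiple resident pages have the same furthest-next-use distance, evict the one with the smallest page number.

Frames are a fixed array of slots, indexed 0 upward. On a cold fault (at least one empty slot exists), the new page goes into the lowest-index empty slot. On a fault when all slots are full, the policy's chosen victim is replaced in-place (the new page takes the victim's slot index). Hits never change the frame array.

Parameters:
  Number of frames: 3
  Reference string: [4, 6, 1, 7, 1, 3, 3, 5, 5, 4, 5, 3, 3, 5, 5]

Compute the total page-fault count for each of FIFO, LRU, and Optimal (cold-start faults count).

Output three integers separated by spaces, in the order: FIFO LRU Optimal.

--- FIFO ---
  step 0: ref 4 -> FAULT, frames=[4,-,-] (faults so far: 1)
  step 1: ref 6 -> FAULT, frames=[4,6,-] (faults so far: 2)
  step 2: ref 1 -> FAULT, frames=[4,6,1] (faults so far: 3)
  step 3: ref 7 -> FAULT, evict 4, frames=[7,6,1] (faults so far: 4)
  step 4: ref 1 -> HIT, frames=[7,6,1] (faults so far: 4)
  step 5: ref 3 -> FAULT, evict 6, frames=[7,3,1] (faults so far: 5)
  step 6: ref 3 -> HIT, frames=[7,3,1] (faults so far: 5)
  step 7: ref 5 -> FAULT, evict 1, frames=[7,3,5] (faults so far: 6)
  step 8: ref 5 -> HIT, frames=[7,3,5] (faults so far: 6)
  step 9: ref 4 -> FAULT, evict 7, frames=[4,3,5] (faults so far: 7)
  step 10: ref 5 -> HIT, frames=[4,3,5] (faults so far: 7)
  step 11: ref 3 -> HIT, frames=[4,3,5] (faults so far: 7)
  step 12: ref 3 -> HIT, frames=[4,3,5] (faults so far: 7)
  step 13: ref 5 -> HIT, frames=[4,3,5] (faults so far: 7)
  step 14: ref 5 -> HIT, frames=[4,3,5] (faults so far: 7)
  FIFO total faults: 7
--- LRU ---
  step 0: ref 4 -> FAULT, frames=[4,-,-] (faults so far: 1)
  step 1: ref 6 -> FAULT, frames=[4,6,-] (faults so far: 2)
  step 2: ref 1 -> FAULT, frames=[4,6,1] (faults so far: 3)
  step 3: ref 7 -> FAULT, evict 4, frames=[7,6,1] (faults so far: 4)
  step 4: ref 1 -> HIT, frames=[7,6,1] (faults so far: 4)
  step 5: ref 3 -> FAULT, evict 6, frames=[7,3,1] (faults so far: 5)
  step 6: ref 3 -> HIT, frames=[7,3,1] (faults so far: 5)
  step 7: ref 5 -> FAULT, evict 7, frames=[5,3,1] (faults so far: 6)
  step 8: ref 5 -> HIT, frames=[5,3,1] (faults so far: 6)
  step 9: ref 4 -> FAULT, evict 1, frames=[5,3,4] (faults so far: 7)
  step 10: ref 5 -> HIT, frames=[5,3,4] (faults so far: 7)
  step 11: ref 3 -> HIT, frames=[5,3,4] (faults so far: 7)
  step 12: ref 3 -> HIT, frames=[5,3,4] (faults so far: 7)
  step 13: ref 5 -> HIT, frames=[5,3,4] (faults so far: 7)
  step 14: ref 5 -> HIT, frames=[5,3,4] (faults so far: 7)
  LRU total faults: 7
--- Optimal ---
  step 0: ref 4 -> FAULT, frames=[4,-,-] (faults so far: 1)
  step 1: ref 6 -> FAULT, frames=[4,6,-] (faults so far: 2)
  step 2: ref 1 -> FAULT, frames=[4,6,1] (faults so far: 3)
  step 3: ref 7 -> FAULT, evict 6, frames=[4,7,1] (faults so far: 4)
  step 4: ref 1 -> HIT, frames=[4,7,1] (faults so far: 4)
  step 5: ref 3 -> FAULT, evict 1, frames=[4,7,3] (faults so far: 5)
  step 6: ref 3 -> HIT, frames=[4,7,3] (faults so far: 5)
  step 7: ref 5 -> FAULT, evict 7, frames=[4,5,3] (faults so far: 6)
  step 8: ref 5 -> HIT, frames=[4,5,3] (faults so far: 6)
  step 9: ref 4 -> HIT, frames=[4,5,3] (faults so far: 6)
  step 10: ref 5 -> HIT, frames=[4,5,3] (faults so far: 6)
  step 11: ref 3 -> HIT, frames=[4,5,3] (faults so far: 6)
  step 12: ref 3 -> HIT, frames=[4,5,3] (faults so far: 6)
  step 13: ref 5 -> HIT, frames=[4,5,3] (faults so far: 6)
  step 14: ref 5 -> HIT, frames=[4,5,3] (faults so far: 6)
  Optimal total faults: 6

Answer: 7 7 6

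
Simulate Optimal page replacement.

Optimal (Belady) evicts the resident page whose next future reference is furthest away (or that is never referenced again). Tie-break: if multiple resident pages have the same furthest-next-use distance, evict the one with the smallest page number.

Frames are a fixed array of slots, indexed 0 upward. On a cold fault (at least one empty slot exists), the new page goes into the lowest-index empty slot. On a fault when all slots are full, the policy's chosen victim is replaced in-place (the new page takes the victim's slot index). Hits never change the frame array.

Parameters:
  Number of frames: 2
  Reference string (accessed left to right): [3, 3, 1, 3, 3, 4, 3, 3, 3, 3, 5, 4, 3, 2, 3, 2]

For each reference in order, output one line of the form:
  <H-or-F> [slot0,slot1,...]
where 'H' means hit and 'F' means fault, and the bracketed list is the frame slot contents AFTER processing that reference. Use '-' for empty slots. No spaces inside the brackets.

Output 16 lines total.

F [3,-]
H [3,-]
F [3,1]
H [3,1]
H [3,1]
F [3,4]
H [3,4]
H [3,4]
H [3,4]
H [3,4]
F [5,4]
H [5,4]
F [5,3]
F [2,3]
H [2,3]
H [2,3]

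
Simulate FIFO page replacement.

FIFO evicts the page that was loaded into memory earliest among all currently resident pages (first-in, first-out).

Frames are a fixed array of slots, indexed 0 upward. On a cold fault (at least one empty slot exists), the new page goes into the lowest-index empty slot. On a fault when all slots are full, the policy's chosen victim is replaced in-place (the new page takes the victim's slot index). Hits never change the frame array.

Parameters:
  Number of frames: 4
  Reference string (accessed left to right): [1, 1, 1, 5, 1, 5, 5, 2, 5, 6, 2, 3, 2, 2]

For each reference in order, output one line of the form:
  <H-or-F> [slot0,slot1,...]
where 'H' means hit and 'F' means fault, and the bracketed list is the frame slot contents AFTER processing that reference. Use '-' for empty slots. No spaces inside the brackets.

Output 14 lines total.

F [1,-,-,-]
H [1,-,-,-]
H [1,-,-,-]
F [1,5,-,-]
H [1,5,-,-]
H [1,5,-,-]
H [1,5,-,-]
F [1,5,2,-]
H [1,5,2,-]
F [1,5,2,6]
H [1,5,2,6]
F [3,5,2,6]
H [3,5,2,6]
H [3,5,2,6]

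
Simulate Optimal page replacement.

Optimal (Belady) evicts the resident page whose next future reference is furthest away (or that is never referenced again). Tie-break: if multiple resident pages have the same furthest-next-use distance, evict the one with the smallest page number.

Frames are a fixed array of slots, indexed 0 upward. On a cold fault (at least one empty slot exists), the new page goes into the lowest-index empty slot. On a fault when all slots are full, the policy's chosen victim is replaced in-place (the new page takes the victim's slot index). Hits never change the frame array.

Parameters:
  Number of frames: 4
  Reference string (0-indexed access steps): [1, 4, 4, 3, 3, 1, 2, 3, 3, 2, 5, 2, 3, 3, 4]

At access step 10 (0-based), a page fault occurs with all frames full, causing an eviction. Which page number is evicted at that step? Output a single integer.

Step 0: ref 1 -> FAULT, frames=[1,-,-,-]
Step 1: ref 4 -> FAULT, frames=[1,4,-,-]
Step 2: ref 4 -> HIT, frames=[1,4,-,-]
Step 3: ref 3 -> FAULT, frames=[1,4,3,-]
Step 4: ref 3 -> HIT, frames=[1,4,3,-]
Step 5: ref 1 -> HIT, frames=[1,4,3,-]
Step 6: ref 2 -> FAULT, frames=[1,4,3,2]
Step 7: ref 3 -> HIT, frames=[1,4,3,2]
Step 8: ref 3 -> HIT, frames=[1,4,3,2]
Step 9: ref 2 -> HIT, frames=[1,4,3,2]
Step 10: ref 5 -> FAULT, evict 1, frames=[5,4,3,2]
At step 10: evicted page 1

Answer: 1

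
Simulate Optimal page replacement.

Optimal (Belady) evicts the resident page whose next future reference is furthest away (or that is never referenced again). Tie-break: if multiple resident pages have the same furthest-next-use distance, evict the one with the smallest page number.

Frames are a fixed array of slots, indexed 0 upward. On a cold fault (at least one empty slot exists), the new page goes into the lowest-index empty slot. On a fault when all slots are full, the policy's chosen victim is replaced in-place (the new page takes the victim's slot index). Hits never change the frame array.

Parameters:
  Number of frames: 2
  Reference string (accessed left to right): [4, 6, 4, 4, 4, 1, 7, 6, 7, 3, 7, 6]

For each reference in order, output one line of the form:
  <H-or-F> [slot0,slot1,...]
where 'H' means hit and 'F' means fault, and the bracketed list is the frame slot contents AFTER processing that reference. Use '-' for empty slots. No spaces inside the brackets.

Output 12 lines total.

F [4,-]
F [4,6]
H [4,6]
H [4,6]
H [4,6]
F [1,6]
F [7,6]
H [7,6]
H [7,6]
F [7,3]
H [7,3]
F [7,6]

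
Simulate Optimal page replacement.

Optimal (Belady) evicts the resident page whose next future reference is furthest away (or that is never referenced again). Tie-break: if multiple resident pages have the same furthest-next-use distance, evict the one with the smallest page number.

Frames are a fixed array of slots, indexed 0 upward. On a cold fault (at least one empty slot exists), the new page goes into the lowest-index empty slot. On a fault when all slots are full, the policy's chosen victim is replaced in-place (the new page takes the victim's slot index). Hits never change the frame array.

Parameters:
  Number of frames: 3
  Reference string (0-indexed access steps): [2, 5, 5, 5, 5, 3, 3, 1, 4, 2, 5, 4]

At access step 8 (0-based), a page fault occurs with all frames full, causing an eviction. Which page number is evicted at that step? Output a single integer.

Answer: 1

Derivation:
Step 0: ref 2 -> FAULT, frames=[2,-,-]
Step 1: ref 5 -> FAULT, frames=[2,5,-]
Step 2: ref 5 -> HIT, frames=[2,5,-]
Step 3: ref 5 -> HIT, frames=[2,5,-]
Step 4: ref 5 -> HIT, frames=[2,5,-]
Step 5: ref 3 -> FAULT, frames=[2,5,3]
Step 6: ref 3 -> HIT, frames=[2,5,3]
Step 7: ref 1 -> FAULT, evict 3, frames=[2,5,1]
Step 8: ref 4 -> FAULT, evict 1, frames=[2,5,4]
At step 8: evicted page 1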